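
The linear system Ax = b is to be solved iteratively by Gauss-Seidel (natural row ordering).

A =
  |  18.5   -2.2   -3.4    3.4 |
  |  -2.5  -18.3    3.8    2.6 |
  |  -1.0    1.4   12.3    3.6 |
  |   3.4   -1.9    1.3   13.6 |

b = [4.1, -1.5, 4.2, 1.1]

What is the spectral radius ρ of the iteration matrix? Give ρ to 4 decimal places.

Diagonal D = diag(18.5, -18.3, 12.3, 13.6); L, U strict lower/upper.
Gauss-Seidel: T = -(D+L)⁻¹U, row 0 first, T[0,1] = -(-2.2)/(18.5) = +0.1189; later rows by forward substitution.
  T[0,:] = [+0.0000 +0.1189 +0.1838 -0.1838]
  T[1,:] = [+0.0000 -0.0162 +0.1825 +0.1672]
  T[2,:] = [+0.0000 +0.0115 -0.0058 -0.3267]
  T[3,:] = [+0.0000 -0.0331 -0.0199 +0.1005]
eigenvalue magnitudes: 0.1708, 0.1029, 0.1029, 0.0000.
ρ(T) = max|λ| = 0.1708; 0.1708 < 1, so it converges for any x₀.

0.1708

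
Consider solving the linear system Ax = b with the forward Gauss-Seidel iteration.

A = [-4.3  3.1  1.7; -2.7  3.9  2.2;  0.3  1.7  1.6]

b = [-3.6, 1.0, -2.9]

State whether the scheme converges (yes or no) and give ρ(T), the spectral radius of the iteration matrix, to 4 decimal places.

yes, ρ = 0.8259

Split A = D + L + U, D = diag(-4.3, 3.9, 1.6).
GS T = -(D+L)⁻¹U: row 0 first, T[0,1] = -(3.1)/(-4.3) = +0.7209; later rows by forward substitution.
  T[0,:] = [+0.0000, +0.7209, +0.3953]
  T[1,:] = [+0.0000, +0.4991, -0.2904]
  T[2,:] = [+0.0000, -0.6655, +0.2344]
moduli |λ_i(T)| = 0.8259, 0.0923, 0.0000.
spectral radius ρ = 0.8259; 0.8259 < 1: convergent.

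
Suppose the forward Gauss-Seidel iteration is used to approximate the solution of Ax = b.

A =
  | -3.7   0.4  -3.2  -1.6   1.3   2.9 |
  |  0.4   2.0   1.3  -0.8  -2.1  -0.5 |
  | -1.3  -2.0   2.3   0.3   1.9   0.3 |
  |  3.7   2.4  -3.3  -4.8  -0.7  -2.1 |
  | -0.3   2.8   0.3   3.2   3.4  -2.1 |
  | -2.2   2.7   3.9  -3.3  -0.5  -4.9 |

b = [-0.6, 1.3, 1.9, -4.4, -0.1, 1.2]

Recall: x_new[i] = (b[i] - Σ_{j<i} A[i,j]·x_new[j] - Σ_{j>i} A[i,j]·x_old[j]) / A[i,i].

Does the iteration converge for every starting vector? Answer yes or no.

Diagonal D = diag(-3.7, 2, 2.3, -4.8, 3.4, -4.9); L, U strict lower/upper.
T_GS = -(D+L)⁻¹U: row 0 first, T[0,4] = -(1.3)/(-3.7) = +0.3514; later rows by forward substitution.
  T[0,:] = [+0.0000  +0.1081  -0.8649  -0.4324  +0.3514  +0.7838]
  T[1,:] = [+0.0000  -0.0216  -0.4770  +0.4865  +0.9797  +0.0932]
  T[2,:] = [+0.0000  +0.0423  -0.9036  +0.0482  +0.2244  +0.3937]
  T[3,:] = [+0.0000  +0.0434  -0.2839  -0.1232  +0.4606  -0.0573]
  T[4,:] = [+0.0000  -0.0173  +0.6635  -0.3271  -1.2291  +0.6293]
  T[5,:] = [+0.0000  -0.0543  -0.4703  +0.6169  +0.3760  -0.0128]
|eigenvalues of T|: 1.3538, 0.5529, 0.5529, 0.1061, 0.0084, 0.0000.
ρ = 1.3538; 1.3538 > 1: divergent.

no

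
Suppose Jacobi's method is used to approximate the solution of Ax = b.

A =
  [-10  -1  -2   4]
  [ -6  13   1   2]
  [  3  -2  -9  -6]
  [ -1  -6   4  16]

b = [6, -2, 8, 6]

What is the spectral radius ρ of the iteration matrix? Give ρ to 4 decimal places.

0.5393

Write A = D+L+U with D = diag(-10, 13, -9, 16).
Jacobi T = -D⁻¹(L+U): T[3,1] = -(-6)/(16) = +0.3750; T[3,3] = 0.
  T[0,:] = [+0.0000  -0.1000  -0.2000  +0.4000]
  T[1,:] = [+0.4615  +0.0000  -0.0769  -0.1538]
  T[2,:] = [+0.3333  -0.2222  +0.0000  -0.6667]
  T[3,:] = [+0.0625  +0.3750  -0.2500  +0.0000]
|roots of det(T-λI)|: 0.5393, 0.4265, 0.4265, 0.3148.
ρ(T) = max|λ| = 0.5393; 0.5393 < 1 ⇒ converges.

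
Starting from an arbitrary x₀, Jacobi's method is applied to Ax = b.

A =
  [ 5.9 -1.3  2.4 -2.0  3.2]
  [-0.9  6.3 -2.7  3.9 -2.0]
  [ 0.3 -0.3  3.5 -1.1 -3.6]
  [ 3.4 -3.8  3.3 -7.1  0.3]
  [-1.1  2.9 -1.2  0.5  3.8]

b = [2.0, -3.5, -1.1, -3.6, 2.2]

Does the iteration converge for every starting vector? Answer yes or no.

Diagonal D = diag(5.9, 6.3, 3.5, -7.1, 3.8); L, U strict lower/upper.
T_J = -D⁻¹(L+U): T[4,1] = -(2.9)/(3.8) = -0.7632; T[4,4] = 0.
  T[0,:] = [+0.0000 +0.2203 -0.4068 +0.3390 -0.5424]
  T[1,:] = [+0.1429 +0.0000 +0.4286 -0.6190 +0.3175]
  T[2,:] = [-0.0857 +0.0857 +0.0000 +0.3143 +1.0286]
  T[3,:] = [+0.4789 -0.5352 +0.4648 +0.0000 +0.0423]
  T[4,:] = [+0.2895 -0.7632 +0.3158 -0.1316 +0.0000]
|λ(T)| sorted: 1.1620, 0.5215, 0.5215, 0.3085, 0.3085.
ρ(T) = max|λ| = 1.1620; 1.1620 > 1: divergent.

no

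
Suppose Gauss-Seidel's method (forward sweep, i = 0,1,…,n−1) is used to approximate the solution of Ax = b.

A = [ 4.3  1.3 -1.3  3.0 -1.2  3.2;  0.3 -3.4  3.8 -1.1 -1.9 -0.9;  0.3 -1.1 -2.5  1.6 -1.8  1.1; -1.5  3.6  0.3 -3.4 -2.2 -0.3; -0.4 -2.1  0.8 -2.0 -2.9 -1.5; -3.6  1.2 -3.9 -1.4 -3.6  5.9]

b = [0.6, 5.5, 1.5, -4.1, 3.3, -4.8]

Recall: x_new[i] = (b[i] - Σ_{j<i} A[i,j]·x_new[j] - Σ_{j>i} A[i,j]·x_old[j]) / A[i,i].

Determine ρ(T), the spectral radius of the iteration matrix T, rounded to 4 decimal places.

1.4737

Split A = D + L + U, D = diag(4.3, -3.4, -2.5, -3.4, -2.9, 5.9).
Gauss-Seidel: T = -(D+L)⁻¹U, row 0 first, T[0,5] = -(3.2)/(4.3) = -0.7442; later rows by forward substitution.
  T[0,:] = [+0.0000, -0.3023, +0.3023, -0.6977, +0.2791, -0.7442]
  T[1,:] = [+0.0000, -0.0267, +1.1443, -0.3851, -0.5342, -0.3304]
  T[2,:] = [+0.0000, -0.0245, -0.4672, +0.7257, -0.4515, +0.4961]
  T[3,:] = [+0.0000, +0.1030, +1.0370, -0.0359, -1.3756, -0.0660]
  T[4,:] = [+0.0000, -0.0168, -1.7144, +0.6001, +1.1725, +0.0070]
  T[5,:] = [+0.0000, -0.1811, -1.1571, +0.4899, +0.3695, -0.0704]
|eigenvalues of T|: 1.4737, 0.7875, 0.7875, 0.2326, 0.2077, 0.0000.
ρ = 1.4737; 1.4737 > 1 ⇒ diverges.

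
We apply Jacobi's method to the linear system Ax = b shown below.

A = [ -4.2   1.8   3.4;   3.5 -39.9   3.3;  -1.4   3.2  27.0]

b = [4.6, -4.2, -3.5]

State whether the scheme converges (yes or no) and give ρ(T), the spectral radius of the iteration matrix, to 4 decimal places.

yes, ρ = 0.3025

Let D = diag(-4.2, -39.9, 27); L, U the strict triangles.
Jacobi T = -D⁻¹(L+U): T[1,0] = -(3.5)/(-39.9) = +0.0877; T[1,1] = 0.
  T[0,:] = [+0.0000, +0.4286, +0.8095]
  T[1,:] = [+0.0877, +0.0000, +0.0827]
  T[2,:] = [+0.0519, -0.1185, +0.0000]
|λ(T)| sorted: 0.3025, 0.1849, 0.1176.
ρ(T) = max|λ| = 0.3025; 0.3025 < 1 ⇒ converges.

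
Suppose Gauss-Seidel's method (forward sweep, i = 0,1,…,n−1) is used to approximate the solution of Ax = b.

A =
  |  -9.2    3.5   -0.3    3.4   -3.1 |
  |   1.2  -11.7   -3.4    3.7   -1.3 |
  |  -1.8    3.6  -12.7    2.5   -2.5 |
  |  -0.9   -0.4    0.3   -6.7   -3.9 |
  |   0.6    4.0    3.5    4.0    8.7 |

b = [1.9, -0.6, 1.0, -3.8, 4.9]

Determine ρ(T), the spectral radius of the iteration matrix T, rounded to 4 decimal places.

Diagonal D = diag(-9.2, -11.7, -12.7, -6.7, 8.7); L, U strict lower/upper.
Gauss-Seidel: T = -(D+L)⁻¹U, row 0 first, T[0,1] = -(3.5)/(-9.2) = +0.3804; later rows by forward substitution.
  T[0,:] = [+0.0000, +0.3804, -0.0326, +0.3696, -0.3370]
  T[1,:] = [+0.0000, +0.0390, -0.2939, +0.3541, -0.1457]
  T[2,:] = [+0.0000, -0.0429, -0.0787, +0.2449, -0.1904]
  T[3,:] = [+0.0000, -0.0554, +0.0184, -0.0598, -0.5367]
  T[4,:] = [+0.0000, -0.0015, +0.1606, -0.2593, +0.4135]
|eigenvalues of T|: 0.5400, 0.2958, 0.1167, 0.0468, 0.0000.
ρ(T) = max|λ| = 0.5400; 0.5400 < 1, so it converges for any x₀.

0.5400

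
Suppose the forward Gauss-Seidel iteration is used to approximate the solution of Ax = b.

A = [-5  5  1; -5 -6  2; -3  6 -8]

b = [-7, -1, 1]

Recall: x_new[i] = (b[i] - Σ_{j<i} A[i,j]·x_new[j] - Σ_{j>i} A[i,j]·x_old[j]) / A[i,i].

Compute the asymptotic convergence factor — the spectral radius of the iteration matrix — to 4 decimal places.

Write A = D+L+U with D = diag(-5, -6, -8).
GS T = -(D+L)⁻¹U: row 0 first, T[0,2] = -(1)/(-5) = +0.2000; later rows by forward substitution.
  T[0,:] = [+0.0000  +1.0000  +0.2000]
  T[1,:] = [+0.0000  -0.8333  +0.1667]
  T[2,:] = [+0.0000  -1.0000  +0.0500]
eigenvalue magnitudes: 0.5602, 0.2231, 0.0000.
ρ = 0.5602; 0.5602 < 1, so it converges for any x₀.

0.5602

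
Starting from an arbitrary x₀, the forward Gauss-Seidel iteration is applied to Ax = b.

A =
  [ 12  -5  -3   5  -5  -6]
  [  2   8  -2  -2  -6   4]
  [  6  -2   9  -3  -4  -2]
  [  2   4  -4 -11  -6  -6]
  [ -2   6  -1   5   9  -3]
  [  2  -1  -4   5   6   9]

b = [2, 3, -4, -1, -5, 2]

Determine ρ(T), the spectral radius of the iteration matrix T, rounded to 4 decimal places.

Write A = D+L+U with D = diag(12, 8, 9, -11, 9, 9).
GS T = -(D+L)⁻¹U: row 0 first, T[0,1] = -(-5)/(12) = +0.4167; later rows by forward substitution.
  T[0,:] = [+0.0000  +0.4167  +0.2500  -0.4167  +0.4167  +0.5000]
  T[1,:] = [+0.0000  -0.1042  +0.1875  +0.3542  +0.6458  -0.6250]
  T[2,:] = [+0.0000  -0.3009  -0.1250  +0.6898  +0.3102  -0.2500]
  T[3,:] = [+0.0000  +0.1473  +0.1591  -0.1978  -0.3476  -0.5909]
  T[4,:] = [+0.0000  +0.0468  -0.1717  -0.1422  -0.1104  +1.1616]
  T[5,:] = [+0.0000  -0.3509  -0.0642  +0.6432  +0.3837  -0.7378]
|λ(T)| sorted: 1.3640, 0.4435, 0.4435, 0.1386, 0.0377, 0.0000.
ρ = 1.3640; 1.3640 > 1, so it fails to converge.

1.3640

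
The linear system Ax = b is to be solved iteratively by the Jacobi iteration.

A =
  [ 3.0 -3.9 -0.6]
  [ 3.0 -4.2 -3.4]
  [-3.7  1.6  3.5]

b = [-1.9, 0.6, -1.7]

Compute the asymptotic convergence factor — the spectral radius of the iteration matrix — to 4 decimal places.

1.5128

Split A = D + L + U, D = diag(3, -4.2, 3.5).
Jacobi: T = -D⁻¹(L+U), T[2,1] = -(1.6)/(3.5) = -0.4571; T[2,2] = 0.
  T[0,:] = [+0.0000  +1.3000  +0.2000]
  T[1,:] = [+0.7143  +0.0000  -0.8095]
  T[2,:] = [+1.0571  -0.4571  +0.0000]
|roots of det(T-λI)|: 1.5128, 0.8824, 0.8824.
ρ(T) = max|λ| = 1.5128; 1.5128 > 1 ⇒ diverges.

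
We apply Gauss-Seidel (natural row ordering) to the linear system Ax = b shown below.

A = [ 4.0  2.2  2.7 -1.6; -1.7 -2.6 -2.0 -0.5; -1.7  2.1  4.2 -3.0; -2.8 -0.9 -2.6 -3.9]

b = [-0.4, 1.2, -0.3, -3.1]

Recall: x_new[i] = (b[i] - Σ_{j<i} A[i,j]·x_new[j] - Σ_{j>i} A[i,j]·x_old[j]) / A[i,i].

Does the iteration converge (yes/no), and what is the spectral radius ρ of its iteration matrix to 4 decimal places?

no, ρ = 1.3846

A = D + L + U where D = diag(4, -2.6, 4.2, -3.9).
GS T = -(D+L)⁻¹U: row 0 first, T[0,3] = -(-1.6)/(4) = +0.4000; later rows by forward substitution.
  T[0,:] = [+0.0000  -0.5500  -0.6750  +0.4000]
  T[1,:] = [+0.0000  +0.3596  -0.3279  -0.4538]
  T[2,:] = [+0.0000  -0.4024  -0.1093  +1.1031]
  T[3,:] = [+0.0000  +0.5802  +0.6331  -0.9179]
moduli |λ_i(T)| = 1.3846, 0.3959, 0.3959, 0.0000.
spectral radius ρ = 1.3846; 1.3846 > 1 ⇒ diverges.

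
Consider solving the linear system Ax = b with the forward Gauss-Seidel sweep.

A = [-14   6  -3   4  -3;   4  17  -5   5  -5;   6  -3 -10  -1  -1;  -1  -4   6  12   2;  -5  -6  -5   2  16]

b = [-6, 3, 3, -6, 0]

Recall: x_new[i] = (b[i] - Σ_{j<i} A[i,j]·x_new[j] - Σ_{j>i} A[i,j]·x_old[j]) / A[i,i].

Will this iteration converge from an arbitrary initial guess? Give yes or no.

yes

Diagonal D = diag(-14, 17, -10, 12, 16); L, U strict lower/upper.
Gauss-Seidel: T = -(D+L)⁻¹U, row 0 first, T[0,3] = -(4)/(-14) = +0.2857; later rows by forward substitution.
  T[0,:] = [+0.0000  +0.4286  -0.2143  +0.2857  -0.2143]
  T[1,:] = [+0.0000  -0.1008  +0.3445  -0.3613  +0.3445]
  T[2,:] = [+0.0000  +0.2874  -0.2319  +0.1798  -0.3319]
  T[3,:] = [+0.0000  -0.1416  +0.2130  -0.1866  +0.0963]
  T[4,:] = [+0.0000  +0.2036  -0.0369  +0.0333  -0.0535]
|roots of det(T-λI)|: 0.7806, 0.2190, 0.0620, 0.0620, 0.0000.
spectral radius ρ = 0.7806; 0.7806 < 1: convergent.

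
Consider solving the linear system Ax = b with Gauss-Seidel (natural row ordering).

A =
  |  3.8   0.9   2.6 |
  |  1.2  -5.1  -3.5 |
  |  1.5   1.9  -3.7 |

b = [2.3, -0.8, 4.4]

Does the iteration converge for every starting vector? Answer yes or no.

Write A = D+L+U with D = diag(3.8, -5.1, -3.7).
GS T = -(D+L)⁻¹U: row 0 first, T[0,2] = -(2.6)/(3.8) = -0.6842; later rows by forward substitution.
  T[0,:] = [+0.0000 -0.2368 -0.6842]
  T[1,:] = [+0.0000 -0.0557 -0.8473]
  T[2,:] = [+0.0000 -0.1246 -0.7125]
|λ(T)| sorted: 0.8461, 0.0779, 0.0000.
ρ = 0.8461; 0.8461 < 1 ⇒ converges.

yes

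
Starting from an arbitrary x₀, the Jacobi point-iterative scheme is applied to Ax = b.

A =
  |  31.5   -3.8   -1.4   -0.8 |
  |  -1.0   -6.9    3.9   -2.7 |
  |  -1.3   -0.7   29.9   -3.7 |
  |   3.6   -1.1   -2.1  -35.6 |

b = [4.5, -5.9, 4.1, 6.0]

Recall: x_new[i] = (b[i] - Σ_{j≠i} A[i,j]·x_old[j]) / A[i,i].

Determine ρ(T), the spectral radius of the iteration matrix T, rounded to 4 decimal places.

0.1983

Split A = D + L + U, D = diag(31.5, -6.9, 29.9, -35.6).
T_J = -D⁻¹(L+U): T[3,2] = -(-2.1)/(-35.6) = -0.0590; T[3,3] = 0.
  T[0,:] = [+0.0000  +0.1206  +0.0444  +0.0254]
  T[1,:] = [-0.1449  +0.0000  +0.5652  -0.3913]
  T[2,:] = [+0.0435  +0.0234  +0.0000  +0.1237]
  T[3,:] = [+0.1011  -0.0309  -0.0590  +0.0000]
|eigenvalues of T|: 0.1983, 0.1628, 0.1628, 0.1443.
spectral radius ρ = 0.1983; 0.1983 < 1, so it converges for any x₀.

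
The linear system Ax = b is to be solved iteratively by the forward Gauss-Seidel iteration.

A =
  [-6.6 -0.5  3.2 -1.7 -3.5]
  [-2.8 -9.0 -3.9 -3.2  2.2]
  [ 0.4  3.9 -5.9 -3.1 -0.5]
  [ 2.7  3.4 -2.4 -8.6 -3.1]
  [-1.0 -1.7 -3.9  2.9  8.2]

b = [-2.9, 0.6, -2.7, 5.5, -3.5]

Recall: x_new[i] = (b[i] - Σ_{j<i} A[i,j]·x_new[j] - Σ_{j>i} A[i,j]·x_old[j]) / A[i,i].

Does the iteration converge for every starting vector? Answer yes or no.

yes

A = D + L + U where D = diag(-6.6, -9, -5.9, -8.6, 8.2).
Gauss-Seidel: T = -(D+L)⁻¹U, row 0 first, T[0,4] = -(-3.5)/(-6.6) = -0.5303; later rows by forward substitution.
  T[0,:] = [+0.0000  -0.0758  +0.4848  -0.2576  -0.5303]
  T[1,:] = [+0.0000  +0.0236  -0.5842  -0.2754  +0.4094]
  T[2,:] = [+0.0000  +0.0104  -0.3533  -0.7249  +0.1499]
  T[3,:] = [+0.0000  -0.0174  +0.0199  +0.0126  -0.4069]
  T[4,:] = [+0.0000  +0.0068  -0.2370  -0.4377  +0.2354]
eigenvalue magnitudes: 0.5356, 0.3966, 0.0597, 0.0597, 0.0000.
ρ(T) = max|λ| = 0.5356; 0.5356 < 1 ⇒ converges.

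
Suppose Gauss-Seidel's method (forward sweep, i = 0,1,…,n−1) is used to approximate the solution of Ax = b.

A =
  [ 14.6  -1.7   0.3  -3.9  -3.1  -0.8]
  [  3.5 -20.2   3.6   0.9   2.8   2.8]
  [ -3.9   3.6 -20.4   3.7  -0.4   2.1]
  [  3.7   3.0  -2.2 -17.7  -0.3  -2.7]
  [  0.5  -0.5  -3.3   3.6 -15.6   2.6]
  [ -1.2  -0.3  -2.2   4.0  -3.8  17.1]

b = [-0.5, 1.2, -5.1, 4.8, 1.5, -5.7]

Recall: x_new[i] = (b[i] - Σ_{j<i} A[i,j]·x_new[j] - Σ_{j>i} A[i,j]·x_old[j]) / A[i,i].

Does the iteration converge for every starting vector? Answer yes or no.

Let D = diag(14.6, -20.2, -20.4, -17.7, -15.6, 17.1); L, U the strict triangles.
Gauss-Seidel: T = -(D+L)⁻¹U, row 0 first, T[0,1] = -(-1.7)/(14.6) = +0.1164; later rows by forward substitution.
  T[0,:] = [+0.0000  +0.1164  -0.0205  +0.2671  +0.2123  +0.0548]
  T[1,:] = [+0.0000  +0.0202  +0.1747  +0.0908  +0.1754  +0.1481]
  T[2,:] = [+0.0000  -0.0187  +0.0348  +0.1463  -0.0292  +0.1186]
  T[3,:] = [+0.0000  +0.0301  +0.0210  +0.0530  +0.0608  -0.1307]
  T[4,:] = [+0.0000  +0.0140  -0.0088  -0.0131  +0.0214  +0.1084]
  T[5,:] = [+0.0000  +0.0022  -0.0008  +0.0239  +0.0047  +0.0764]
eigenvalue magnitudes: 0.1510, 0.0801, 0.0801, 0.0693, 0.0111, 0.0000.
ρ = 0.1510; 0.1510 < 1: convergent.

yes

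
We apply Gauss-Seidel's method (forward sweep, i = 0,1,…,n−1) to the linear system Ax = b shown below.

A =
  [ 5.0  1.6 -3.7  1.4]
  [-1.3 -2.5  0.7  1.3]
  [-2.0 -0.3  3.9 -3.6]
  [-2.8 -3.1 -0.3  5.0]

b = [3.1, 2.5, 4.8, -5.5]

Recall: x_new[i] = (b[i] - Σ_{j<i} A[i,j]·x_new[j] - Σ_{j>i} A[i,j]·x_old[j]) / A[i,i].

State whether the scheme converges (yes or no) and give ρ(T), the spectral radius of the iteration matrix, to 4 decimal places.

Split A = D + L + U, D = diag(5, -2.5, 3.9, 5).
GS T = -(D+L)⁻¹U: row 0 first, T[0,1] = -(1.6)/(5) = -0.3200; later rows by forward substitution.
  T[0,:] = [+0.0000  -0.3200  +0.7400  -0.2800]
  T[1,:] = [+0.0000  +0.1664  -0.1048  +0.6656]
  T[2,:] = [+0.0000  -0.1513  +0.3714  +0.8307]
  T[3,:] = [+0.0000  -0.0851  +0.3717  +0.3057]
|roots of det(T-λI)|: 0.8262, 0.2456, 0.2283, 0.0000.
ρ(T) = max|λ| = 0.8262; 0.8262 < 1: convergent.

yes, ρ = 0.8262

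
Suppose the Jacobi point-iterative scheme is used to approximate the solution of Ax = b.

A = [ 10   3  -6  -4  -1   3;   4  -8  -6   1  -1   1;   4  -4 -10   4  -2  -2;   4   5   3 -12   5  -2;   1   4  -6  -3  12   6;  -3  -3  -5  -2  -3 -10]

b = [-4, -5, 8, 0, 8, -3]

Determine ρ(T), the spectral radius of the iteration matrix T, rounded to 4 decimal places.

Split A = D + L + U, D = diag(10, -8, -10, -12, 12, -10).
Jacobi T = -D⁻¹(L+U): T[3,4] = -(5)/(-12) = +0.4167; T[3,3] = 0.
  T[0,:] = [+0.0000 -0.3000 +0.6000 +0.4000 +0.1000 -0.3000]
  T[1,:] = [+0.5000 +0.0000 -0.7500 +0.1250 -0.1250 +0.1250]
  T[2,:] = [+0.4000 -0.4000 +0.0000 +0.4000 -0.2000 -0.2000]
  T[3,:] = [+0.3333 +0.4167 +0.2500 +0.0000 +0.4167 -0.1667]
  T[4,:] = [-0.0833 -0.3333 +0.5000 +0.2500 +0.0000 -0.5000]
  T[5,:] = [-0.3000 -0.3000 -0.5000 -0.2000 -0.3000 +0.0000]
moduli |λ_i(T)| = 1.1436, 0.8601, 0.2223, 0.2064, 0.2064, 0.1740.
ρ(T) = max|λ| = 1.1436; 1.1436 > 1, so it fails to converge.

1.1436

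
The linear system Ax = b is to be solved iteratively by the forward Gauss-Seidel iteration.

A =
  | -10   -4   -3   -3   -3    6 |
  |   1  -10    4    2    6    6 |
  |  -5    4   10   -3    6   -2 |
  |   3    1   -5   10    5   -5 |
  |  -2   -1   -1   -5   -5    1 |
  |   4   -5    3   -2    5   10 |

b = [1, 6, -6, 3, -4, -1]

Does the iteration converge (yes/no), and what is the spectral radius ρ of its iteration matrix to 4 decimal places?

Let D = diag(-10, -10, 10, 10, -5, 10); L, U the strict triangles.
T_GS = -(D+L)⁻¹U: row 0 first, T[0,2] = -(-3)/(-10) = -0.3000; later rows by forward substitution.
  T[0,:] = [+0.0000, -0.4000, -0.3000, -0.3000, -0.3000, +0.6000]
  T[1,:] = [+0.0000, -0.0400, +0.3700, +0.1700, +0.5700, +0.6600]
  T[2,:] = [+0.0000, -0.1840, -0.2980, +0.0820, -0.9780, +0.2360]
  T[3,:] = [+0.0000, +0.0320, -0.0960, +0.1140, -0.9560, +0.3720]
  T[4,:] = [+0.0000, +0.1728, +0.2016, -0.0444, +1.1576, -0.5912]
  T[5,:] = [+0.0000, +0.1152, +0.2744, +0.2254, -0.0716, +0.3892]
|λ(T)| sorted: 1.3332, 0.2741, 0.2534, 0.1440, 0.1440, 0.0000.
ρ(T) = max|λ| = 1.3332; 1.3332 > 1: divergent.

no, ρ = 1.3332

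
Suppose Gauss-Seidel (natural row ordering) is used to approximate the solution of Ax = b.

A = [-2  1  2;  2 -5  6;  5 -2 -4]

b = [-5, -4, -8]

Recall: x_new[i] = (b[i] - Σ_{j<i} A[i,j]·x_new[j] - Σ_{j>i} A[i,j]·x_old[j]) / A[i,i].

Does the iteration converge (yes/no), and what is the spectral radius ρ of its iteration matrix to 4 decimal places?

Write A = D+L+U with D = diag(-2, -5, -4).
Gauss-Seidel: T = -(D+L)⁻¹U, row 0 first, T[0,2] = -(2)/(-2) = +1.0000; later rows by forward substitution.
  T[0,:] = [+0.0000, +0.5000, +1.0000]
  T[1,:] = [+0.0000, +0.2000, +1.6000]
  T[2,:] = [+0.0000, +0.5250, +0.4500]
eigenvalue magnitudes: 1.2500, 0.6000, 0.0000.
spectral radius ρ = 1.2500; 1.2500 > 1 ⇒ diverges.

no, ρ = 1.2500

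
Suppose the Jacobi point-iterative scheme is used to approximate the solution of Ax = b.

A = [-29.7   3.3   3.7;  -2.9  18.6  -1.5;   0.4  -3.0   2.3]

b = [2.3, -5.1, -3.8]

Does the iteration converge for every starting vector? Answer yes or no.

Let D = diag(-29.7, 18.6, 2.3); L, U the strict triangles.
T_J = -D⁻¹(L+U): T[0,1] = -(3.3)/(-29.7) = +0.1111; T[0,0] = 0.
  T[0,:] = [+0.0000  +0.1111  +0.1246]
  T[1,:] = [+0.1559  +0.0000  +0.0806]
  T[2,:] = [-0.1739  +1.3043  +0.0000]
moduli |λ_i(T)| = 0.4003, 0.2437, 0.2437.
ρ(T) = max|λ| = 0.4003; 0.4003 < 1: convergent.

yes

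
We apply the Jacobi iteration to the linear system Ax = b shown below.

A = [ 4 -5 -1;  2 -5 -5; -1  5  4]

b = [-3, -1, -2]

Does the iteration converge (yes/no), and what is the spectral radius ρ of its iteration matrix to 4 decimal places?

Split A = D + L + U, D = diag(4, -5, 4).
Jacobi: T = -D⁻¹(L+U), T[0,1] = -(-5)/(4) = +1.2500; T[0,0] = 0.
  T[0,:] = [+0.0000, +1.2500, +0.2500]
  T[1,:] = [+0.4000, +0.0000, -1.0000]
  T[2,:] = [+0.2500, -1.2500, +0.0000]
|eigenvalues of T|: 1.4538, 1.2038, 0.2500.
ρ = 1.4538; 1.4538 > 1, so it fails to converge.

no, ρ = 1.4538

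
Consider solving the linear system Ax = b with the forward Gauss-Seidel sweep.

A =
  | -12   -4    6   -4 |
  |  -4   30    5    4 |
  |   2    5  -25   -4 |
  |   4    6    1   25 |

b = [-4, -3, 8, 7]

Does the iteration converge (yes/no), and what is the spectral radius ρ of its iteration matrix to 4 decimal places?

Diagonal D = diag(-12, 30, -25, 25); L, U strict lower/upper.
T_GS = -(D+L)⁻¹U: row 0 first, T[0,2] = -(6)/(-12) = +0.5000; later rows by forward substitution.
  T[0,:] = [+0.0000 -0.3333 +0.5000 -0.3333]
  T[1,:] = [+0.0000 -0.0444 -0.1000 -0.1778]
  T[2,:] = [+0.0000 -0.0356 +0.0200 -0.2222]
  T[3,:] = [+0.0000 +0.0654 -0.0568 +0.1049]
moduli |λ_i(T)| = 0.1737, 0.0905, 0.0905, 0.0000.
ρ(T) = max|λ| = 0.1737; 0.1737 < 1 ⇒ converges.

yes, ρ = 0.1737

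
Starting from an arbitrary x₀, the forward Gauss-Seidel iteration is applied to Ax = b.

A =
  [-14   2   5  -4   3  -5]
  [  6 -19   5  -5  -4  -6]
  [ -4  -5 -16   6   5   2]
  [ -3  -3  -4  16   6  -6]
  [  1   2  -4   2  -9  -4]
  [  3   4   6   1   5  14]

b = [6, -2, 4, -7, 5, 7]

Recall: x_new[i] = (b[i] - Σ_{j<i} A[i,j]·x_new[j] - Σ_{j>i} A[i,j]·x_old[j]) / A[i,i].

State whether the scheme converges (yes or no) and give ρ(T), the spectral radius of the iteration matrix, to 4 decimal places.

yes, ρ = 0.5872

Diagonal D = diag(-14, -19, -16, 16, -9, 14); L, U strict lower/upper.
Gauss-Seidel: T = -(D+L)⁻¹U, row 0 first, T[0,5] = -(-5)/(-14) = -0.3571; later rows by forward substitution.
  T[0,:] = [+0.0000 +0.1429 +0.3571 -0.2857 +0.2143 -0.3571]
  T[1,:] = [+0.0000 +0.0451 +0.3759 -0.3534 -0.1429 -0.4286]
  T[2,:] = [+0.0000 -0.0498 -0.2068 +0.5569 +0.3036 +0.3482]
  T[3,:] = [+0.0000 +0.0228 +0.0858 +0.0194 -0.2857 +0.3147]
  T[4,:] = [+0.0000 +0.0531 +0.2342 -0.3535 -0.2063 -0.6642]
  T[5,:] = [+0.0000 -0.0427 -0.1851 +0.0484 -0.0411 +0.2645]
moduli |λ_i(T)| = 0.5872, 0.3740, 0.3740, 0.1018, 0.0602, 0.0000.
ρ(T) = max|λ| = 0.5872; 0.5872 < 1: convergent.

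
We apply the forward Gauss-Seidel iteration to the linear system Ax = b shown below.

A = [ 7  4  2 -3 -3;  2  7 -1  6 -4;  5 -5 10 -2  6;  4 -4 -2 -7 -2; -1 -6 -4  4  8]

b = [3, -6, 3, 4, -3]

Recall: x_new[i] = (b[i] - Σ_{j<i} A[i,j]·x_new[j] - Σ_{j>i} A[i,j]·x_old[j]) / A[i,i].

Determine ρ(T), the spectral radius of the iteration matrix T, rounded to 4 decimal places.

1.6883

Diagonal D = diag(7, 7, 10, -7, 8); L, U strict lower/upper.
GS T = -(D+L)⁻¹U: row 0 first, T[0,4] = -(-3)/(7) = +0.4286; later rows by forward substitution.
  T[0,:] = [+0.0000, -0.5714, -0.2857, +0.4286, +0.4286]
  T[1,:] = [+0.0000, +0.1633, +0.2245, -0.9796, +0.4490]
  T[2,:] = [+0.0000, +0.3673, +0.2551, -0.5041, -0.5898]
  T[3,:] = [+0.0000, -0.5248, -0.3644, +0.9487, -0.1289]
  T[4,:] = [+0.0000, +0.4971, +0.4424, -1.4075, +0.1598]
|roots of det(T-λI)|: 1.6883, 0.1377, 0.0501, 0.0501, 0.0000.
ρ = 1.6883; 1.6883 > 1, so it fails to converge.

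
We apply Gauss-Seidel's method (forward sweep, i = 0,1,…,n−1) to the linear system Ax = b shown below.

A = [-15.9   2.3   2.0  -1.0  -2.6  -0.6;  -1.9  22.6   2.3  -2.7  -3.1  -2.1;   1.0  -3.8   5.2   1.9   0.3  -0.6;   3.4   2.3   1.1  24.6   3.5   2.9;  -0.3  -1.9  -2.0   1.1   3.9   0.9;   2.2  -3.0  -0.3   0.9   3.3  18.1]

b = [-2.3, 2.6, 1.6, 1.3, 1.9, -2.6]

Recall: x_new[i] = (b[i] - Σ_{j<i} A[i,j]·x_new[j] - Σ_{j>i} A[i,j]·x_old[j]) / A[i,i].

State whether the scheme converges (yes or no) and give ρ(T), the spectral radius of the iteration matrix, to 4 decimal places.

Diagonal D = diag(-15.9, 22.6, 5.2, 24.6, 3.9, 18.1); L, U strict lower/upper.
T_GS = -(D+L)⁻¹U: row 0 first, T[0,2] = -(2)/(-15.9) = +0.1258; later rows by forward substitution.
  T[0,:] = [+0.0000  +0.1447  +0.1258  -0.0629  -0.1635  -0.0377]
  T[1,:] = [+0.0000  +0.0122  -0.0912  +0.1142  +0.1234  +0.0897]
  T[2,:] = [+0.0000  -0.0189  -0.0908  -0.2698  +0.0639  +0.1882]
  T[3,:] = [+0.0000  -0.0203  -0.0048  +0.0101  -0.1341  -0.1295]
  T[4,:] = [+0.0000  +0.0131  -0.0800  -0.0904  +0.1182  -0.0569]
  T[5,:] = [+0.0000  -0.0173  -0.0171  +0.0381  +0.0265  +0.0394]
|roots of det(T-λI)|: 0.1588, 0.1097, 0.1097, 0.1060, 0.1060, 0.0000.
ρ(T) = max|λ| = 0.1588; 0.1588 < 1 ⇒ converges.

yes, ρ = 0.1588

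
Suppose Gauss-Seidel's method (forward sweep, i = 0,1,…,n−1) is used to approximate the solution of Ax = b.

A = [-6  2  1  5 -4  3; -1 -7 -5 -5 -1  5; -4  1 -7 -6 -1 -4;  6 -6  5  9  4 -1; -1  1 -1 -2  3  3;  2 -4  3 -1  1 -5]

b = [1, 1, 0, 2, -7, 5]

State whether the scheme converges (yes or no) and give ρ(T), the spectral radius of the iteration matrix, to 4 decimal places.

no, ρ = 1.5767

Split A = D + L + U, D = diag(-6, -7, -7, 9, 3, -5).
Gauss-Seidel: T = -(D+L)⁻¹U, row 0 first, T[0,5] = -(3)/(-6) = +0.5000; later rows by forward substitution.
  T[0,:] = [+0.0000 +0.3333 +0.1667 +0.8333 -0.6667 +0.5000]
  T[1,:] = [+0.0000 -0.0476 -0.7381 -0.8333 -0.0476 +0.6429]
  T[2,:] = [+0.0000 -0.1973 -0.2007 -1.4524 +0.2313 -0.7653]
  T[3,:] = [+0.0000 -0.1444 -0.4917 -0.3042 -0.1602 +0.6315]
  T[4,:] = [+0.0000 -0.0350 -0.0931 -0.1314 -0.2361 -0.8817]
  T[5,:] = [+0.0000 +0.0749 +0.6165 +0.1631 -0.1050 -1.0761]
|eigenvalues of T|: 1.5767, 0.7863, 0.4434, 0.4434, 0.1489, 0.0000.
spectral radius ρ = 1.5767; 1.5767 > 1 ⇒ diverges.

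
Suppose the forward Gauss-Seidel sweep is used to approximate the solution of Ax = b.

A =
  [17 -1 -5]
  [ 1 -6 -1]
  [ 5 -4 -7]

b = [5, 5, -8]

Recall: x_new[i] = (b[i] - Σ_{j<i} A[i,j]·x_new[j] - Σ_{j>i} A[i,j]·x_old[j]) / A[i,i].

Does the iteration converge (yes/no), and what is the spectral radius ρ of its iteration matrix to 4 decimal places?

Write A = D+L+U with D = diag(17, -6, -7).
GS T = -(D+L)⁻¹U: row 0 first, T[0,2] = -(-5)/(17) = +0.2941; later rows by forward substitution.
  T[0,:] = [+0.0000, +0.0588, +0.2941]
  T[1,:] = [+0.0000, +0.0098, -0.1176]
  T[2,:] = [+0.0000, +0.0364, +0.2773]
|eigenvalues of T|: 0.2602, 0.0269, 0.0000.
ρ(T) = max|λ| = 0.2602; 0.2602 < 1: convergent.

yes, ρ = 0.2602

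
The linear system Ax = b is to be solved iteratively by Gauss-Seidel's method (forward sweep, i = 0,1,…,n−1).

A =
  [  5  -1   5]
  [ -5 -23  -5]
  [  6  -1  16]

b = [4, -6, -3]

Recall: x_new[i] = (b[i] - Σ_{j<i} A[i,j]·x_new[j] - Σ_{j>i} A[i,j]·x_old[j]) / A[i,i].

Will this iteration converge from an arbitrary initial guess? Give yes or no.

Split A = D + L + U, D = diag(5, -23, 16).
T_GS = -(D+L)⁻¹U: row 0 first, T[0,2] = -(5)/(5) = -1.0000; later rows by forward substitution.
  T[0,:] = [+0.0000  +0.2000  -1.0000]
  T[1,:] = [+0.0000  -0.0435  +0.0000]
  T[2,:] = [+0.0000  -0.0777  +0.3750]
|λ(T)| sorted: 0.3750, 0.0435, 0.0000.
ρ = 0.3750; 0.3750 < 1: convergent.

yes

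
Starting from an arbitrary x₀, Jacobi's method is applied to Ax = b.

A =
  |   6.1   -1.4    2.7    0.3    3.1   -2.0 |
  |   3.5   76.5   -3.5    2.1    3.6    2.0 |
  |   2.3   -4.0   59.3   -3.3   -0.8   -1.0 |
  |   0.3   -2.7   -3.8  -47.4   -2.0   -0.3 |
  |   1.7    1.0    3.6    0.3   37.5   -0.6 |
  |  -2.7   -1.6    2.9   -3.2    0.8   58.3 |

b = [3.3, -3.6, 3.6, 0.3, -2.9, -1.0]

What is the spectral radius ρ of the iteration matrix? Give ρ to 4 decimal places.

Let D = diag(6.1, 76.5, 59.3, -47.4, 37.5, 58.3); L, U the strict triangles.
T_J = -D⁻¹(L+U): T[1,4] = -(3.6)/(76.5) = -0.0471; T[1,1] = 0.
  T[0,:] = [+0.0000 +0.2295 -0.4426 -0.0492 -0.5082 +0.3279]
  T[1,:] = [-0.0458 +0.0000 +0.0458 -0.0275 -0.0471 -0.0261]
  T[2,:] = [-0.0388 +0.0675 +0.0000 +0.0556 +0.0135 +0.0169]
  T[3,:] = [+0.0063 -0.0570 -0.0802 +0.0000 -0.0422 -0.0063]
  T[4,:] = [-0.0453 -0.0267 -0.0960 -0.0080 +0.0000 +0.0160]
  T[5,:] = [+0.0463 +0.0274 -0.0497 +0.0549 -0.0137 +0.0000]
|λ(T)| sorted: 0.2127, 0.1474, 0.1474, 0.0734, 0.0734, 0.0263.
ρ = 0.2127; 0.2127 < 1, so it converges for any x₀.

0.2127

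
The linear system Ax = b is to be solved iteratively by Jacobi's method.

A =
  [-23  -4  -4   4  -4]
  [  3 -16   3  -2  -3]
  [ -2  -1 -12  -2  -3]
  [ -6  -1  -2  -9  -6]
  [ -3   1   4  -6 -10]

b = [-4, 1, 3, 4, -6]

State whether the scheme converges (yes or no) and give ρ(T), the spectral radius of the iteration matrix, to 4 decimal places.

Write A = D+L+U with D = diag(-23, -16, -12, -9, -10).
Jacobi: T = -D⁻¹(L+U), T[3,0] = -(-6)/(-9) = -0.6667; T[3,3] = 0.
  T[0,:] = [+0.0000  -0.1739  -0.1739  +0.1739  -0.1739]
  T[1,:] = [+0.1875  +0.0000  +0.1875  -0.1250  -0.1875]
  T[2,:] = [-0.1667  -0.0833  +0.0000  -0.1667  -0.2500]
  T[3,:] = [-0.6667  -0.1111  -0.2222  +0.0000  -0.6667]
  T[4,:] = [-0.3000  +0.1000  +0.4000  -0.6000  +0.0000]
moduli |λ_i(T)| = 0.6256, 0.4656, 0.2853, 0.2853, 0.0616.
ρ = 0.6256; 0.6256 < 1 ⇒ converges.

yes, ρ = 0.6256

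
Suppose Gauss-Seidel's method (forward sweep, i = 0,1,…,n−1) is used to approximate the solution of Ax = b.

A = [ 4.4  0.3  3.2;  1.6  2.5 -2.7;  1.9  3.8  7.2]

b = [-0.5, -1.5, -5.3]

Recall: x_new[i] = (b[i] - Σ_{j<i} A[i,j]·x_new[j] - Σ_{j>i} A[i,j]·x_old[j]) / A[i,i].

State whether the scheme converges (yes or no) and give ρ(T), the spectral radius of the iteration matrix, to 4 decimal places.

Diagonal D = diag(4.4, 2.5, 7.2); L, U strict lower/upper.
Gauss-Seidel: T = -(D+L)⁻¹U, row 0 first, T[0,1] = -(0.3)/(4.4) = -0.0682; later rows by forward substitution.
  T[0,:] = [+0.0000  -0.0682  -0.7273]
  T[1,:] = [+0.0000  +0.0436  +1.5455]
  T[2,:] = [+0.0000  -0.0050  -0.6237]
|roots of det(T-λI)|: 0.6119, 0.0318, 0.0000.
spectral radius ρ = 0.6119; 0.6119 < 1, so it converges for any x₀.

yes, ρ = 0.6119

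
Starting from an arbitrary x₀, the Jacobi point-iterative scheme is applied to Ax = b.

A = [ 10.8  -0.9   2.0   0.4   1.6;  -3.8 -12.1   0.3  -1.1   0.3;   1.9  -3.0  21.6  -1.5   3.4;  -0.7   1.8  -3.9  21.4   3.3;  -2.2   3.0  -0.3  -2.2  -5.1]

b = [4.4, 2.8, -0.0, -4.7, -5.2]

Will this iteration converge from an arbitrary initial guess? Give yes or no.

Let D = diag(10.8, -12.1, 21.6, 21.4, -5.1); L, U the strict triangles.
Jacobi: T = -D⁻¹(L+U), T[2,0] = -(1.9)/(21.6) = -0.0880; T[2,2] = 0.
  T[0,:] = [+0.0000  +0.0833  -0.1852  -0.0370  -0.1481]
  T[1,:] = [-0.3140  +0.0000  +0.0248  -0.0909  +0.0248]
  T[2,:] = [-0.0880  +0.1389  +0.0000  +0.0694  -0.1574]
  T[3,:] = [+0.0327  -0.0841  +0.1822  +0.0000  -0.1542]
  T[4,:] = [-0.4314  +0.5882  -0.0588  -0.4314  +0.0000]
|λ(T)| sorted: 0.4345, 0.3066, 0.3066, 0.2420, 0.1871.
spectral radius ρ = 0.4345; 0.4345 < 1, so it converges for any x₀.

yes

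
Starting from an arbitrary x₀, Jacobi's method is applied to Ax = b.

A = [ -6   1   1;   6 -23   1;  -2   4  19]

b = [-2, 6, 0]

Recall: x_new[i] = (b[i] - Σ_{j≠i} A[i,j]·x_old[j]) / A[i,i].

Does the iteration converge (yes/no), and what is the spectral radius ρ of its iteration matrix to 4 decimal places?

yes, ρ = 0.2851

Let D = diag(-6, -23, 19); L, U the strict triangles.
T_J = -D⁻¹(L+U): T[2,1] = -(4)/(19) = -0.2105; T[2,2] = 0.
  T[0,:] = [+0.0000, +0.1667, +0.1667]
  T[1,:] = [+0.2609, +0.0000, +0.0435]
  T[2,:] = [+0.1053, -0.2105, +0.0000]
moduli |λ_i(T)| = 0.2851, 0.1715, 0.1715.
ρ = 0.2851; 0.2851 < 1 ⇒ converges.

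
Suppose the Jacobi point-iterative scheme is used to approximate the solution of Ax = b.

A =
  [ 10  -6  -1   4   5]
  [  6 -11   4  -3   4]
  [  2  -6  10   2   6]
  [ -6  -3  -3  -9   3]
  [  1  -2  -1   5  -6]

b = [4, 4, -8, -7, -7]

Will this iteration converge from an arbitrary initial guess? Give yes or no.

A = D + L + U where D = diag(10, -11, 10, -9, -6).
Jacobi T = -D⁻¹(L+U): T[3,2] = -(-3)/(-9) = -0.3333; T[3,3] = 0.
  T[0,:] = [+0.0000  +0.6000  +0.1000  -0.4000  -0.5000]
  T[1,:] = [+0.5455  +0.0000  +0.3636  -0.2727  +0.3636]
  T[2,:] = [-0.2000  +0.6000  +0.0000  -0.2000  -0.6000]
  T[3,:] = [-0.6667  -0.3333  -0.3333  +0.0000  +0.3333]
  T[4,:] = [+0.1667  -0.3333  -0.1667  +0.8333  +0.0000]
moduli |λ_i(T)| = 1.2791, 0.8266, 0.8266, 0.0810, 0.0428.
ρ = 1.2791; 1.2791 > 1: divergent.

no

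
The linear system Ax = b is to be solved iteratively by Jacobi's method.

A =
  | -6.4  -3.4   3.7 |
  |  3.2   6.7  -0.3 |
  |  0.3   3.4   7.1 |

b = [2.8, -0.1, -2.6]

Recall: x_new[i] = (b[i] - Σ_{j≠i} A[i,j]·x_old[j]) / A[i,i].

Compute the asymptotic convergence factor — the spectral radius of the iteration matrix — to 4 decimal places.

Write A = D+L+U with D = diag(-6.4, 6.7, 7.1).
Jacobi T = -D⁻¹(L+U): T[0,1] = -(-3.4)/(-6.4) = -0.5312; T[0,0] = 0.
  T[0,:] = [+0.0000 -0.5312 +0.5781]
  T[1,:] = [-0.4776 +0.0000 +0.0448]
  T[2,:] = [-0.0423 -0.4789 +0.0000]
|eigenvalues of T|: 0.6440, 0.4548, 0.4548.
ρ(T) = max|λ| = 0.6440; 0.6440 < 1 ⇒ converges.

0.6440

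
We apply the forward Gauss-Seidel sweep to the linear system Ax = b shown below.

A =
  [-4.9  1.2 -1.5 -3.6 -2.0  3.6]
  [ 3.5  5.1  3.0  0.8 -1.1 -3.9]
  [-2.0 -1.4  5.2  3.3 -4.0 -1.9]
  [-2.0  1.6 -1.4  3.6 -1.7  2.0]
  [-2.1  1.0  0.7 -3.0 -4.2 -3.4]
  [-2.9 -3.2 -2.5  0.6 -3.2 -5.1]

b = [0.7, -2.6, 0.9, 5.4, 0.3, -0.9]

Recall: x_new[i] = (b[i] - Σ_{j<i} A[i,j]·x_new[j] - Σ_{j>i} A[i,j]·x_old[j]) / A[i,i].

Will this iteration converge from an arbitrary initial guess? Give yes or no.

Diagonal D = diag(-4.9, 5.1, 5.2, 3.6, -4.2, -5.1); L, U strict lower/upper.
Gauss-Seidel: T = -(D+L)⁻¹U, row 0 first, T[0,3] = -(-3.6)/(-4.9) = -0.7347; later rows by forward substitution.
  T[0,:] = [+0.0000  +0.2449  -0.3061  -0.7347  -0.4082  +0.7347]
  T[1,:] = [+0.0000  -0.1681  -0.3782  +0.3473  +0.4958  +0.2605]
  T[2,:] = [+0.0000  +0.0489  -0.2195  -0.8237  +0.7457  +0.7181]
  T[3,:] = [+0.0000  +0.2298  -0.0874  -0.8829  +0.3151  +0.0161]
  T[4,:] = [+0.0000  -0.3184  +0.0888  +0.9434  +0.2213  -1.0067]
  T[5,:] = [+0.0000  +0.1690  +0.4529  -0.0922  -0.5464  -0.2997]
|eigenvalues of T|: 1.3905, 1.0065, 0.6878, 0.2889, 0.0715, 0.0000.
ρ = 1.3905; 1.3905 > 1: divergent.

no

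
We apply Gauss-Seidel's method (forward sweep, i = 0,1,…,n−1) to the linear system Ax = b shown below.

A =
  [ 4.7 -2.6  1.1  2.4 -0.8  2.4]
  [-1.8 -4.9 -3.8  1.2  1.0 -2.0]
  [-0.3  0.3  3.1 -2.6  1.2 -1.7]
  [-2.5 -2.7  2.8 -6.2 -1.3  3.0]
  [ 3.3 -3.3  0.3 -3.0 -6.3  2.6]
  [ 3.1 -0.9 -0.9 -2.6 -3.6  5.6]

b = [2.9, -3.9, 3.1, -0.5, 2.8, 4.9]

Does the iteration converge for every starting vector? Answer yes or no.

no

Write A = D+L+U with D = diag(4.7, -4.9, 3.1, -6.2, -6.3, 5.6).
GS T = -(D+L)⁻¹U: row 0 first, T[0,4] = -(-0.8)/(4.7) = +0.1702; later rows by forward substitution.
  T[0,:] = [+0.0000 +0.5532 -0.2340 -0.5106 +0.1702 -0.5106]
  T[1,:] = [+0.0000 -0.2032 -0.6895 +0.4325 +0.1416 -0.2206]
  T[2,:] = [+0.0000 +0.0732 +0.0441 +0.7474 -0.3843 +0.5203]
  T[3,:] = [+0.0000 -0.1015 +0.4146 +0.3551 -0.5135 +1.0208]
  T[4,:] = [+0.0000 +0.4480 +0.0433 -0.6275 +0.2412 -0.2006]
  T[5,:] = [+0.0000 -0.0862 +0.2461 +0.2338 -0.2166 +0.6759]
moduli |λ_i(T)| = 1.6222, 0.4016, 0.3454, 0.3454, 0.2217, 0.0000.
ρ(T) = max|λ| = 1.6222; 1.6222 > 1, so it fails to converge.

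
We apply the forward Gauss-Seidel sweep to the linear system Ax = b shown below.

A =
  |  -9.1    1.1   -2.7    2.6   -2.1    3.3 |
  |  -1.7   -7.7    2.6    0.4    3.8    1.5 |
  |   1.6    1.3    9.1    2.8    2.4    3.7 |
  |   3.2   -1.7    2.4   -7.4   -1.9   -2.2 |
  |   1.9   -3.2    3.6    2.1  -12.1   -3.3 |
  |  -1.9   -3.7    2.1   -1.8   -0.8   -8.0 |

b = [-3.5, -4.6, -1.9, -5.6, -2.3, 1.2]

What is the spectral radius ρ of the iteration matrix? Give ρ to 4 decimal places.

Split A = D + L + U, D = diag(-9.1, -7.7, 9.1, -7.4, -12.1, -8).
Gauss-Seidel: T = -(D+L)⁻¹U, row 0 first, T[0,5] = -(3.3)/(-9.1) = +0.3626; later rows by forward substitution.
  T[0,:] = [+0.0000  +0.1209  -0.2967  +0.2857  -0.2308  +0.3626]
  T[1,:] = [+0.0000  -0.0267  +0.4032  -0.0111  +0.5445  +0.1147]
  T[2,:] = [+0.0000  -0.0174  -0.0054  -0.3563  -0.3009  -0.4867]
  T[3,:] = [+0.0000  +0.0527  -0.2227  +0.0105  -0.5792  -0.3247]
  T[4,:] = [+0.0000  +0.0300  -0.1935  -0.0564  -0.3703  -0.4473]
  T[5,:] = [+0.0000  -0.0358  -0.0480  -0.1530  -0.1086  -0.1492]
eigenvalue magnitudes: 0.8594, 0.1691, 0.1691, 0.1657, 0.0513, 0.0000.
spectral radius ρ = 0.8594; 0.8594 < 1, so it converges for any x₀.

0.8594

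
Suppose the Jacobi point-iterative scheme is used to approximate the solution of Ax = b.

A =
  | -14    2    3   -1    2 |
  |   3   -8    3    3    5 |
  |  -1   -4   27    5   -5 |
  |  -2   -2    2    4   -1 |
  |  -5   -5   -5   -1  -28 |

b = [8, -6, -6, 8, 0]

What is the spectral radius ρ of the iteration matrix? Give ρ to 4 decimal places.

A = D + L + U where D = diag(-14, -8, 27, 4, -28).
Jacobi T = -D⁻¹(L+U): T[4,1] = -(-5)/(-28) = -0.1786; T[4,4] = 0.
  T[0,:] = [+0.0000  +0.1429  +0.2143  -0.0714  +0.1429]
  T[1,:] = [+0.3750  +0.0000  +0.3750  +0.3750  +0.6250]
  T[2,:] = [+0.0370  +0.1481  +0.0000  -0.1852  +0.1852]
  T[3,:] = [+0.5000  +0.5000  -0.5000  +0.0000  +0.2500]
  T[4,:] = [-0.1786  -0.1786  -0.1786  -0.0357  +0.0000]
|λ(T)| sorted: 0.6463, 0.4226, 0.4226, 0.2912, 0.1020.
ρ(T) = max|λ| = 0.6463; 0.6463 < 1 ⇒ converges.

0.6463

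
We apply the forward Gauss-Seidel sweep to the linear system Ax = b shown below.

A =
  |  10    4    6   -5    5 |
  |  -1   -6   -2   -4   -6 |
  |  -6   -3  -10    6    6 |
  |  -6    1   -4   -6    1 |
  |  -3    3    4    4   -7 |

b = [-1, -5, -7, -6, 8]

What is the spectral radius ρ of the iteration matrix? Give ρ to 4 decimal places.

A = D + L + U where D = diag(10, -6, -10, -6, -7).
T_GS = -(D+L)⁻¹U: row 0 first, T[0,1] = -(4)/(10) = -0.4000; later rows by forward substitution.
  T[0,:] = [+0.0000  -0.4000  -0.6000  +0.5000  -0.5000]
  T[1,:] = [+0.0000  +0.0667  -0.2333  -0.7500  -0.9167]
  T[2,:] = [+0.0000  +0.2200  +0.4300  +0.5250  +1.1750]
  T[3,:] = [+0.0000  +0.2644  +0.2744  -0.9750  -0.2694]
  T[4,:] = [+0.0000  +0.4768  +0.5597  -0.7929  +0.3389]
eigenvalue magnitudes: 1.1434, 0.7102, 0.3160, 0.0223, 0.0000.
ρ = 1.1434; 1.1434 > 1: divergent.

1.1434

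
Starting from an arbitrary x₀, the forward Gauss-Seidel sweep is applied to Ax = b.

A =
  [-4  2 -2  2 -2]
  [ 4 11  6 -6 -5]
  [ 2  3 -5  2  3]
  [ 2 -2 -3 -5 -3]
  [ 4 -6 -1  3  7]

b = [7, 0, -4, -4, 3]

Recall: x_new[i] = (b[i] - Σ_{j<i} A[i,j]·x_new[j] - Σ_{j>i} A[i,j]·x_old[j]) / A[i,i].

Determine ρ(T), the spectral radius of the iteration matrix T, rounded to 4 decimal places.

1.1771

Write A = D+L+U with D = diag(-4, 11, -5, -5, 7).
GS T = -(D+L)⁻¹U: row 0 first, T[0,3] = -(2)/(-4) = +0.5000; later rows by forward substitution.
  T[0,:] = [+0.0000, +0.5000, -0.5000, +0.5000, -0.5000]
  T[1,:] = [+0.0000, -0.1818, -0.3636, +0.3636, +0.6364]
  T[2,:] = [+0.0000, +0.0909, -0.4182, +0.8182, +0.7818]
  T[3,:] = [+0.0000, +0.2182, +0.1964, -0.4364, -1.5236]
  T[4,:] = [+0.0000, -0.5221, -0.1699, +0.3299, +1.5958]
|eigenvalues of T|: 1.1771, 0.5113, 0.5113, 0.1215, 0.0000.
spectral radius ρ = 1.1771; 1.1771 > 1 ⇒ diverges.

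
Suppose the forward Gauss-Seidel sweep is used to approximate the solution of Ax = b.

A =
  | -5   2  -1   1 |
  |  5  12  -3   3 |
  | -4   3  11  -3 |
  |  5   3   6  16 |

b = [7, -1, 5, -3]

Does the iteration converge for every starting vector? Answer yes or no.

yes

Split A = D + L + U, D = diag(-5, 12, 11, 16).
GS T = -(D+L)⁻¹U: row 0 first, T[0,1] = -(2)/(-5) = +0.4000; later rows by forward substitution.
  T[0,:] = [+0.0000 +0.4000 -0.2000 +0.2000]
  T[1,:] = [+0.0000 -0.1667 +0.3333 -0.3333]
  T[2,:] = [+0.0000 +0.1909 -0.1636 +0.4364]
  T[3,:] = [+0.0000 -0.1653 +0.0614 -0.1636]
|roots of det(T-λI)|: 0.6197, 0.1173, 0.1173, 0.0000.
spectral radius ρ = 0.6197; 0.6197 < 1, so it converges for any x₀.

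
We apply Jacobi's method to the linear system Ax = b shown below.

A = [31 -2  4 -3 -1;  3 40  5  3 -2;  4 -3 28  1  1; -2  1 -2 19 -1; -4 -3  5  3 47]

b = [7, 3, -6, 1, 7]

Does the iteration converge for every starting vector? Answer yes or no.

yes

Write A = D+L+U with D = diag(31, 40, 28, 19, 47).
Jacobi: T = -D⁻¹(L+U), T[2,1] = -(-3)/(28) = +0.1071; T[2,2] = 0.
  T[0,:] = [+0.0000  +0.0645  -0.1290  +0.0968  +0.0323]
  T[1,:] = [-0.0750  +0.0000  -0.1250  -0.0750  +0.0500]
  T[2,:] = [-0.1429  +0.1071  +0.0000  -0.0357  -0.0357]
  T[3,:] = [+0.1053  -0.0526  +0.1053  +0.0000  +0.0526]
  T[4,:] = [+0.0851  +0.0638  -0.1064  -0.0638  +0.0000]
eigenvalue magnitudes: 0.1848, 0.1412, 0.1412, 0.1123, 0.1123.
ρ(T) = max|λ| = 0.1848; 0.1848 < 1: convergent.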